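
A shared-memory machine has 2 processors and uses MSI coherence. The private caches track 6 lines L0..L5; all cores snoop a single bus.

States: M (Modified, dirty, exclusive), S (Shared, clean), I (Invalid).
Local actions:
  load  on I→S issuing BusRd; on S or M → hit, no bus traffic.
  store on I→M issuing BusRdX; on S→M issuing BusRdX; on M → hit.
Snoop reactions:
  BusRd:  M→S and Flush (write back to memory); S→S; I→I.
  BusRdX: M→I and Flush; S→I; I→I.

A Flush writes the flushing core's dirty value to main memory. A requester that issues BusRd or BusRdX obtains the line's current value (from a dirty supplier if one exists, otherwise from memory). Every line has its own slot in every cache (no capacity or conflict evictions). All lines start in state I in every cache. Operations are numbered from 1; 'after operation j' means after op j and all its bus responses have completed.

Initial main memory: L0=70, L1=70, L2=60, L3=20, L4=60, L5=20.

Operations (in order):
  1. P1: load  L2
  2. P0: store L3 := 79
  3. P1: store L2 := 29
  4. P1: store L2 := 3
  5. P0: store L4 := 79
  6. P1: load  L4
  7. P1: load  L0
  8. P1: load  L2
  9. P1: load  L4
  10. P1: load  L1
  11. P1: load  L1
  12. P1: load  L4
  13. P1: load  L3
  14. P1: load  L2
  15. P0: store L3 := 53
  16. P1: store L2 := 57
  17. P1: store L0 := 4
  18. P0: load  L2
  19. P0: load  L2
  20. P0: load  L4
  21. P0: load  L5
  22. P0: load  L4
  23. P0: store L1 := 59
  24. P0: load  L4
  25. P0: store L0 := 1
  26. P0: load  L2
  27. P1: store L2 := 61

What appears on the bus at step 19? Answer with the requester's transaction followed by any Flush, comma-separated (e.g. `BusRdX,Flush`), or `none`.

[1] P1: load  L2 | P0:I, P1:S(60) | bus: BusRd
[2] P0: store L3 := 79 | P0:M(79), P1:I | bus: BusRdX
[3] P1: store L2 := 29 | P0:I, P1:M(29) | bus: BusRdX
[4] P1: store L2 := 3 | P0:I, P1:M(3) | bus: none
[5] P0: store L4 := 79 | P0:M(79), P1:I | bus: BusRdX
[6] P1: load  L4 | P0:S(79), P1:S(79) | bus: BusRd,Flush
[7] P1: load  L0 | P0:I, P1:S(70) | bus: BusRd
[8] P1: load  L2 | P0:I, P1:M(3) | bus: none
[9] P1: load  L4 | P0:S(79), P1:S(79) | bus: none
[10] P1: load  L1 | P0:I, P1:S(70) | bus: BusRd
[11] P1: load  L1 | P0:I, P1:S(70) | bus: none
[12] P1: load  L4 | P0:S(79), P1:S(79) | bus: none
[13] P1: load  L3 | P0:S(79), P1:S(79) | bus: BusRd,Flush
[14] P1: load  L2 | P0:I, P1:M(3) | bus: none
[15] P0: store L3 := 53 | P0:M(53), P1:I | bus: BusRdX
[16] P1: store L2 := 57 | P0:I, P1:M(57) | bus: none
[17] P1: store L0 := 4 | P0:I, P1:M(4) | bus: BusRdX
[18] P0: load  L2 | P0:S(57), P1:S(57) | bus: BusRd,Flush
[19] P0: load  L2 | P0:S(57), P1:S(57) | bus: none
[20] P0: load  L4 | P0:S(79), P1:S(79) | bus: none
[21] P0: load  L5 | P0:S(20), P1:I | bus: BusRd
[22] P0: load  L4 | P0:S(79), P1:S(79) | bus: none
[23] P0: store L1 := 59 | P0:M(59), P1:I | bus: BusRdX
[24] P0: load  L4 | P0:S(79), P1:S(79) | bus: none
[25] P0: store L0 := 1 | P0:M(1), P1:I | bus: BusRdX,Flush
[26] P0: load  L2 | P0:S(57), P1:S(57) | bus: none
[27] P1: store L2 := 61 | P0:I, P1:M(61) | bus: BusRdX

bus = none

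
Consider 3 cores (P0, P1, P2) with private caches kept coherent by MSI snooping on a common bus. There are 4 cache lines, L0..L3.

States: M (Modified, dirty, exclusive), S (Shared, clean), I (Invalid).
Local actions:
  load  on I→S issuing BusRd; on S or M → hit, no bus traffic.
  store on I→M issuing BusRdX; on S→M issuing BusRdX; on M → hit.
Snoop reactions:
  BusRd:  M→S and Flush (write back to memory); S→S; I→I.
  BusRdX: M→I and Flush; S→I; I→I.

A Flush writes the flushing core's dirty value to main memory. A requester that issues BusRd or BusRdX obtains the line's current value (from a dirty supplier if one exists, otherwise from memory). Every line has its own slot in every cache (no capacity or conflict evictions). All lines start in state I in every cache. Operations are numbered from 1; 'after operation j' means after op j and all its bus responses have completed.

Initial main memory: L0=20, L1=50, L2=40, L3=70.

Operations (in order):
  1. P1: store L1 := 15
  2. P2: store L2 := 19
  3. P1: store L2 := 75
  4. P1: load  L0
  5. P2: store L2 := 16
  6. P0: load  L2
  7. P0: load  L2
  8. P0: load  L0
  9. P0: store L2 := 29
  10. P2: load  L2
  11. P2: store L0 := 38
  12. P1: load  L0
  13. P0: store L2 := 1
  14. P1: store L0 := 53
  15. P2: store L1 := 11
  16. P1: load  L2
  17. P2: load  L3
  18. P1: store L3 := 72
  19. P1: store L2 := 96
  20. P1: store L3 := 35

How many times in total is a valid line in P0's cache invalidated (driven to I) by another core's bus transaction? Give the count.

invalidations = 2

[1] P1: store L1 := 15 | P0:I, P1:M(15), P2:I | bus: BusRdX
[2] P2: store L2 := 19 | P0:I, P1:I, P2:M(19) | bus: BusRdX
[3] P1: store L2 := 75 | P0:I, P1:M(75), P2:I | bus: BusRdX,Flush
[4] P1: load  L0 | P0:I, P1:S(20), P2:I | bus: BusRd
[5] P2: store L2 := 16 | P0:I, P1:I, P2:M(16) | bus: BusRdX,Flush
[6] P0: load  L2 | P0:S(16), P1:I, P2:S(16) | bus: BusRd,Flush
[7] P0: load  L2 | P0:S(16), P1:I, P2:S(16) | bus: none
[8] P0: load  L0 | P0:S(20), P1:S(20), P2:I | bus: BusRd
[9] P0: store L2 := 29 | P0:M(29), P1:I, P2:I | bus: BusRdX
[10] P2: load  L2 | P0:S(29), P1:I, P2:S(29) | bus: BusRd,Flush
[11] P2: store L0 := 38 | P0:I, P1:I, P2:M(38) | bus: BusRdX
[12] P1: load  L0 | P0:I, P1:S(38), P2:S(38) | bus: BusRd,Flush
[13] P0: store L2 := 1 | P0:M(1), P1:I, P2:I | bus: BusRdX
[14] P1: store L0 := 53 | P0:I, P1:M(53), P2:I | bus: BusRdX
[15] P2: store L1 := 11 | P0:I, P1:I, P2:M(11) | bus: BusRdX,Flush
[16] P1: load  L2 | P0:S(1), P1:S(1), P2:I | bus: BusRd,Flush
[17] P2: load  L3 | P0:I, P1:I, P2:S(70) | bus: BusRd
[18] P1: store L3 := 72 | P0:I, P1:M(72), P2:I | bus: BusRdX
[19] P1: store L2 := 96 | P0:I, P1:M(96), P2:I | bus: BusRdX
[20] P1: store L3 := 35 | P0:I, P1:M(35), P2:I | bus: none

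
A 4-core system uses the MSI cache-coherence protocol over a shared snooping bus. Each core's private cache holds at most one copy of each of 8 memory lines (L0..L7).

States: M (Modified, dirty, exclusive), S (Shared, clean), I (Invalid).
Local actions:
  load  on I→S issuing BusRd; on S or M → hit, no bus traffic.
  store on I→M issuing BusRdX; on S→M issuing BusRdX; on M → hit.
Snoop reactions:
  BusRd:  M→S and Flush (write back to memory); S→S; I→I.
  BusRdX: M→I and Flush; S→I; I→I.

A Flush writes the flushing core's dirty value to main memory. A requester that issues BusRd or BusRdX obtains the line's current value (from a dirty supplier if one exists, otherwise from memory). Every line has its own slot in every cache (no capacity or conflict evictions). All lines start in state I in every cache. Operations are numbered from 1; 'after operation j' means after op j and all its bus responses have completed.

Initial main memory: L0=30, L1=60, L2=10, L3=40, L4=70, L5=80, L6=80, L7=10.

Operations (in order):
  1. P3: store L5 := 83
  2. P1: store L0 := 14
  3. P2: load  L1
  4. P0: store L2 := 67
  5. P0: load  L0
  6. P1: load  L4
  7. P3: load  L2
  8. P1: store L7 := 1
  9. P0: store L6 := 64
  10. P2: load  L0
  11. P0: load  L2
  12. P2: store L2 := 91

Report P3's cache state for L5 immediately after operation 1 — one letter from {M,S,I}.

state = M

step 1: P3: store L5 := 83  ⟶  IIIM  (L5)  txn=BusRdX  M[L5]=80
step 2: P1: store L0 := 14  ⟶  IMII  (L0)  txn=BusRdX  M[L0]=30
step 3: P2: load  L1  ⟶  IISI  (L1)  txn=BusRd  M[L1]=60
step 4: P0: store L2 := 67  ⟶  MIII  (L2)  txn=BusRdX  M[L2]=10
step 5: P0: load  L0  ⟶  SSII  (L0)  txn=BusRd+Flush  M[L0]=14
step 6: P1: load  L4  ⟶  ISII  (L4)  txn=BusRd  M[L4]=70
step 7: P3: load  L2  ⟶  SIIS  (L2)  txn=BusRd+Flush  M[L2]=67
step 8: P1: store L7 := 1  ⟶  IMII  (L7)  txn=BusRdX  M[L7]=10
step 9: P0: store L6 := 64  ⟶  MIII  (L6)  txn=BusRdX  M[L6]=80
step 10: P2: load  L0  ⟶  SSSI  (L0)  txn=BusRd  M[L0]=14
step 11: P0: load  L2  ⟶  SIIS  (L2)  txn=∅  M[L2]=67
step 12: P2: store L2 := 91  ⟶  IIMI  (L2)  txn=BusRdX  M[L2]=67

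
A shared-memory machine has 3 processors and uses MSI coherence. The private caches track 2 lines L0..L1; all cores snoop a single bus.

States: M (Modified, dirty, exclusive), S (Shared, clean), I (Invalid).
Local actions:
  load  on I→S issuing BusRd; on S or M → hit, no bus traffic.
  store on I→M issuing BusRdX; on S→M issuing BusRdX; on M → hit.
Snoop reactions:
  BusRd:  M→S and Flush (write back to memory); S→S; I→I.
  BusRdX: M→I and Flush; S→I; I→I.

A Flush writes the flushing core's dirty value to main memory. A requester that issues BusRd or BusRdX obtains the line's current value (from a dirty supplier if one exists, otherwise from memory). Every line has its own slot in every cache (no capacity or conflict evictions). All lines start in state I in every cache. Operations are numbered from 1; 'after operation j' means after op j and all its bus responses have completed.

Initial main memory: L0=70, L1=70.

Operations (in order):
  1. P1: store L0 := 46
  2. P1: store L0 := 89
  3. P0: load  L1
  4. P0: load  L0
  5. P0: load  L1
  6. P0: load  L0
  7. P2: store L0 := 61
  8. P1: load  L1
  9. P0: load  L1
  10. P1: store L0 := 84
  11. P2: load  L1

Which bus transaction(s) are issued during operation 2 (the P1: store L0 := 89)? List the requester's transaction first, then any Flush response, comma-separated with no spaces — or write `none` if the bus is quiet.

bus = none

step 1: P1: store L0 := 46  ⟶  IMI  (L0)  txn=BusRdX  M[L0]=70
step 2: P1: store L0 := 89  ⟶  IMI  (L0)  txn=∅  M[L0]=70
step 3: P0: load  L1  ⟶  SII  (L1)  txn=BusRd  M[L1]=70
step 4: P0: load  L0  ⟶  SSI  (L0)  txn=BusRd+Flush  M[L0]=89
step 5: P0: load  L1  ⟶  SII  (L1)  txn=∅  M[L1]=70
step 6: P0: load  L0  ⟶  SSI  (L0)  txn=∅  M[L0]=89
step 7: P2: store L0 := 61  ⟶  IIM  (L0)  txn=BusRdX  M[L0]=89
step 8: P1: load  L1  ⟶  SSI  (L1)  txn=BusRd  M[L1]=70
step 9: P0: load  L1  ⟶  SSI  (L1)  txn=∅  M[L1]=70
step 10: P1: store L0 := 84  ⟶  IMI  (L0)  txn=BusRdX+Flush  M[L0]=61
step 11: P2: load  L1  ⟶  SSS  (L1)  txn=BusRd  M[L1]=70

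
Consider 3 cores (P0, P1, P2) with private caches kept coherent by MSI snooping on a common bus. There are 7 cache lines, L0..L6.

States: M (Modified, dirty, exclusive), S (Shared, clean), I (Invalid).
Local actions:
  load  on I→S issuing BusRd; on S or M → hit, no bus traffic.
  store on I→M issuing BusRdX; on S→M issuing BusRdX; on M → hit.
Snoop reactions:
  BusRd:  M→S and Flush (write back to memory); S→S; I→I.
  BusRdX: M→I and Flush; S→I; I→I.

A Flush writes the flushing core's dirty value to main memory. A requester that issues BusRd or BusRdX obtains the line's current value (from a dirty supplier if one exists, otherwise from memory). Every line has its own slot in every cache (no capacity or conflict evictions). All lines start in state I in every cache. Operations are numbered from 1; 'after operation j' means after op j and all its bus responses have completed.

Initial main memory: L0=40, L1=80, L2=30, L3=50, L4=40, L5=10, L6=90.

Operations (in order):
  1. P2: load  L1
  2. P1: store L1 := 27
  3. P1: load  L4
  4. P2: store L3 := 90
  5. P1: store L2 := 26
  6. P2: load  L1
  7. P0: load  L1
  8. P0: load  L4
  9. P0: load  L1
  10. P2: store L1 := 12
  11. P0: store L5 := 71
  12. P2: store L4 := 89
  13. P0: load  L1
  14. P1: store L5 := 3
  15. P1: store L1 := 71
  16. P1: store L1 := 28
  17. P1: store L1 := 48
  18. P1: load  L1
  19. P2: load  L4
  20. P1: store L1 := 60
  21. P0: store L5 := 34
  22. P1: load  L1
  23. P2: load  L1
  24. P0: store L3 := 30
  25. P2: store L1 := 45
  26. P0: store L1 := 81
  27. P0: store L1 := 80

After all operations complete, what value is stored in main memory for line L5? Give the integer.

memory[L5] = 3

  op1 P2: load  L1 → I/I/S on L1; bus BusRd; mem=80
  op2 P1: store L1 := 27 → I/M/I on L1; bus BusRdX; mem=80
  op3 P1: load  L4 → I/S/I on L4; bus BusRd; mem=40
  op4 P2: store L3 := 90 → I/I/M on L3; bus BusRdX; mem=50
  op5 P1: store L2 := 26 → I/M/I on L2; bus BusRdX; mem=30
  op6 P2: load  L1 → I/S/S on L1; bus BusRd Flush; mem=27
  op7 P0: load  L1 → S/S/S on L1; bus BusRd; mem=27
  op8 P0: load  L4 → S/S/I on L4; bus BusRd; mem=40
  op9 P0: load  L1 → S/S/S on L1; bus (none); mem=27
  op10 P2: store L1 := 12 → I/I/M on L1; bus BusRdX; mem=27
  op11 P0: store L5 := 71 → M/I/I on L5; bus BusRdX; mem=10
  op12 P2: store L4 := 89 → I/I/M on L4; bus BusRdX; mem=40
  op13 P0: load  L1 → S/I/S on L1; bus BusRd Flush; mem=12
  op14 P1: store L5 := 3 → I/M/I on L5; bus BusRdX Flush; mem=71
  op15 P1: store L1 := 71 → I/M/I on L1; bus BusRdX; mem=12
  op16 P1: store L1 := 28 → I/M/I on L1; bus (none); mem=12
  op17 P1: store L1 := 48 → I/M/I on L1; bus (none); mem=12
  op18 P1: load  L1 → I/M/I on L1; bus (none); mem=12
  op19 P2: load  L4 → I/I/M on L4; bus (none); mem=40
  op20 P1: store L1 := 60 → I/M/I on L1; bus (none); mem=12
  op21 P0: store L5 := 34 → M/I/I on L5; bus BusRdX Flush; mem=3
  op22 P1: load  L1 → I/M/I on L1; bus (none); mem=12
  op23 P2: load  L1 → I/S/S on L1; bus BusRd Flush; mem=60
  op24 P0: store L3 := 30 → M/I/I on L3; bus BusRdX Flush; mem=90
  op25 P2: store L1 := 45 → I/I/M on L1; bus BusRdX; mem=60
  op26 P0: store L1 := 81 → M/I/I on L1; bus BusRdX Flush; mem=45
  op27 P0: store L1 := 80 → M/I/I on L1; bus (none); mem=45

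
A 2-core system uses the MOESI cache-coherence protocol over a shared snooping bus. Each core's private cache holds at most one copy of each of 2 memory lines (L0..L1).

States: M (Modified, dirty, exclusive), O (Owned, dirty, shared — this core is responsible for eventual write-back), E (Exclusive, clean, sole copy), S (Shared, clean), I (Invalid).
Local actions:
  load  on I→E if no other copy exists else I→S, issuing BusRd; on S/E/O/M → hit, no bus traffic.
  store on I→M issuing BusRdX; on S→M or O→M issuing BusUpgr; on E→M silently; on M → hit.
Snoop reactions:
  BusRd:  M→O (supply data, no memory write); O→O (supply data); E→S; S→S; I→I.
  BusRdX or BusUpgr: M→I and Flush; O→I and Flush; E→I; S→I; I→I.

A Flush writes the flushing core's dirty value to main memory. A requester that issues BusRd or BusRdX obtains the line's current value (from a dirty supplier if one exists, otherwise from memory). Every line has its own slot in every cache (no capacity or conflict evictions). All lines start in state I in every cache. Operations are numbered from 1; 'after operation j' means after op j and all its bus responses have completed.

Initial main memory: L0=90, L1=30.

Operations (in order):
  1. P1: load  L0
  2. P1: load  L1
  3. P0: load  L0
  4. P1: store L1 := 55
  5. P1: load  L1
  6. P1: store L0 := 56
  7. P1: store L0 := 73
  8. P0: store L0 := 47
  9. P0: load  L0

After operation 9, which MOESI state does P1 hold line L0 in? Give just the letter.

step 1: P1: load  L0  ⟶  IE  (L0)  txn=BusRd  M[L0]=90
step 2: P1: load  L1  ⟶  IE  (L1)  txn=BusRd  M[L1]=30
step 3: P0: load  L0  ⟶  SS  (L0)  txn=BusRd  M[L0]=90
step 4: P1: store L1 := 55  ⟶  IM  (L1)  txn=∅  M[L1]=30
step 5: P1: load  L1  ⟶  IM  (L1)  txn=∅  M[L1]=30
step 6: P1: store L0 := 56  ⟶  IM  (L0)  txn=BusUpgr  M[L0]=90
step 7: P1: store L0 := 73  ⟶  IM  (L0)  txn=∅  M[L0]=90
step 8: P0: store L0 := 47  ⟶  MI  (L0)  txn=BusRdX+Flush  M[L0]=73
step 9: P0: load  L0  ⟶  MI  (L0)  txn=∅  M[L0]=73

state = I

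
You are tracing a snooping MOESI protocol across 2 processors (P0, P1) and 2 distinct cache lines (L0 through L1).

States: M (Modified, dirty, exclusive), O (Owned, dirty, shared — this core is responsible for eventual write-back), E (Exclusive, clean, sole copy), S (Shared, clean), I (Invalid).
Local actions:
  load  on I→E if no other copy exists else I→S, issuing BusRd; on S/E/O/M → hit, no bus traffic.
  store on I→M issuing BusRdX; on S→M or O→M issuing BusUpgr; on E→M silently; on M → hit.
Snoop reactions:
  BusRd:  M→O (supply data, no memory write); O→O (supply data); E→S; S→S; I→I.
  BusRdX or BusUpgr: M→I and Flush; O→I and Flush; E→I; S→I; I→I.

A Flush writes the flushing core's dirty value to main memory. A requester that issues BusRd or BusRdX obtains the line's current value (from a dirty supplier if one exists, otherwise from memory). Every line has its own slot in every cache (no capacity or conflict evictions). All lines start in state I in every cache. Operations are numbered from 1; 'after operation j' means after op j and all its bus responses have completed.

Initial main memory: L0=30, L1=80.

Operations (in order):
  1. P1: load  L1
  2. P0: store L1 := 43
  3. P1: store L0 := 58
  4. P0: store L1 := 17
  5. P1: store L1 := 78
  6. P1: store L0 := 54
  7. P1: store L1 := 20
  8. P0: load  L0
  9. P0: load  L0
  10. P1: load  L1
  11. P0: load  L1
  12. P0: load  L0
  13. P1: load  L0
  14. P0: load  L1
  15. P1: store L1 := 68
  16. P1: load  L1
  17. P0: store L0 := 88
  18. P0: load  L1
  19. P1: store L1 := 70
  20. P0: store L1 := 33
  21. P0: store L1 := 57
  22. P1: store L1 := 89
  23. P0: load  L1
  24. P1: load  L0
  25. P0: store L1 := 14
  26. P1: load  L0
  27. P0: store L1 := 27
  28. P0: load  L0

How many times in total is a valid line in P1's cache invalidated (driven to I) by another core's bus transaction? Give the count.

invalidations = 4

[1] P1: load  L1 | P0:I, P1:E(80) | bus: BusRd
[2] P0: store L1 := 43 | P0:M(43), P1:I | bus: BusRdX
[3] P1: store L0 := 58 | P0:I, P1:M(58) | bus: BusRdX
[4] P0: store L1 := 17 | P0:M(17), P1:I | bus: none
[5] P1: store L1 := 78 | P0:I, P1:M(78) | bus: BusRdX,Flush
[6] P1: store L0 := 54 | P0:I, P1:M(54) | bus: none
[7] P1: store L1 := 20 | P0:I, P1:M(20) | bus: none
[8] P0: load  L0 | P0:S(54), P1:O(54) | bus: BusRd
[9] P0: load  L0 | P0:S(54), P1:O(54) | bus: none
[10] P1: load  L1 | P0:I, P1:M(20) | bus: none
[11] P0: load  L1 | P0:S(20), P1:O(20) | bus: BusRd
[12] P0: load  L0 | P0:S(54), P1:O(54) | bus: none
[13] P1: load  L0 | P0:S(54), P1:O(54) | bus: none
[14] P0: load  L1 | P0:S(20), P1:O(20) | bus: none
[15] P1: store L1 := 68 | P0:I, P1:M(68) | bus: BusUpgr
[16] P1: load  L1 | P0:I, P1:M(68) | bus: none
[17] P0: store L0 := 88 | P0:M(88), P1:I | bus: BusUpgr,Flush
[18] P0: load  L1 | P0:S(68), P1:O(68) | bus: BusRd
[19] P1: store L1 := 70 | P0:I, P1:M(70) | bus: BusUpgr
[20] P0: store L1 := 33 | P0:M(33), P1:I | bus: BusRdX,Flush
[21] P0: store L1 := 57 | P0:M(57), P1:I | bus: none
[22] P1: store L1 := 89 | P0:I, P1:M(89) | bus: BusRdX,Flush
[23] P0: load  L1 | P0:S(89), P1:O(89) | bus: BusRd
[24] P1: load  L0 | P0:O(88), P1:S(88) | bus: BusRd
[25] P0: store L1 := 14 | P0:M(14), P1:I | bus: BusUpgr,Flush
[26] P1: load  L0 | P0:O(88), P1:S(88) | bus: none
[27] P0: store L1 := 27 | P0:M(27), P1:I | bus: none
[28] P0: load  L0 | P0:O(88), P1:S(88) | bus: none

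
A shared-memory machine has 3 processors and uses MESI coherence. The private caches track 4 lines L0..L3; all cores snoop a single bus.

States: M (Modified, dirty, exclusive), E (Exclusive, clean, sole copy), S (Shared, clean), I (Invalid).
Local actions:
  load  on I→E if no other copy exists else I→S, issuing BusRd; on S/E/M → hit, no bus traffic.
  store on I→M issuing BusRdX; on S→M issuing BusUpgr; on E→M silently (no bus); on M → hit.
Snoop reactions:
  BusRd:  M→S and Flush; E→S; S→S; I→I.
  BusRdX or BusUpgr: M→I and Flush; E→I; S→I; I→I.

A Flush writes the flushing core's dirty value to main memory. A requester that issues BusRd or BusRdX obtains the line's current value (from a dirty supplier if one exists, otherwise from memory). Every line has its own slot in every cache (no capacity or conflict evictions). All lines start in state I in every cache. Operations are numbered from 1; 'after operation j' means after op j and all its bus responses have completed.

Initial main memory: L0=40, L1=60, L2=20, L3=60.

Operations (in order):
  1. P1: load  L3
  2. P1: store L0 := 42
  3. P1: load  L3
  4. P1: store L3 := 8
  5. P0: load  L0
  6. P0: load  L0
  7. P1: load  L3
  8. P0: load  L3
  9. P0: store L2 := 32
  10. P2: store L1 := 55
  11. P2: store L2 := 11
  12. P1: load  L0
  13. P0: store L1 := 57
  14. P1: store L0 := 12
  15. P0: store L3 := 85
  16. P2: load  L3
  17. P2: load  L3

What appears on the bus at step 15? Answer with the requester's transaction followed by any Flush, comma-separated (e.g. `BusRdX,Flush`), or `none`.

1. P1: load  L3  bus=[BusRd]  L3: P0=I P1=E P2=I  mem[L3]=60
2. P1: store L0 := 42  bus=[BusRdX]  L0: P0=I P1=M P2=I  mem[L0]=40
3. P1: load  L3  bus=[-]  L3: P0=I P1=E P2=I  mem[L3]=60
4. P1: store L3 := 8  bus=[-]  L3: P0=I P1=M P2=I  mem[L3]=60
5. P0: load  L0  bus=[BusRd,Flush]  L0: P0=S P1=S P2=I  mem[L0]=42
6. P0: load  L0  bus=[-]  L0: P0=S P1=S P2=I  mem[L0]=42
7. P1: load  L3  bus=[-]  L3: P0=I P1=M P2=I  mem[L3]=60
8. P0: load  L3  bus=[BusRd,Flush]  L3: P0=S P1=S P2=I  mem[L3]=8
9. P0: store L2 := 32  bus=[BusRdX]  L2: P0=M P1=I P2=I  mem[L2]=20
10. P2: store L1 := 55  bus=[BusRdX]  L1: P0=I P1=I P2=M  mem[L1]=60
11. P2: store L2 := 11  bus=[BusRdX,Flush]  L2: P0=I P1=I P2=M  mem[L2]=32
12. P1: load  L0  bus=[-]  L0: P0=S P1=S P2=I  mem[L0]=42
13. P0: store L1 := 57  bus=[BusRdX,Flush]  L1: P0=M P1=I P2=I  mem[L1]=55
14. P1: store L0 := 12  bus=[BusUpgr]  L0: P0=I P1=M P2=I  mem[L0]=42
15. P0: store L3 := 85  bus=[BusUpgr]  L3: P0=M P1=I P2=I  mem[L3]=8
16. P2: load  L3  bus=[BusRd,Flush]  L3: P0=S P1=I P2=S  mem[L3]=85
17. P2: load  L3  bus=[-]  L3: P0=S P1=I P2=S  mem[L3]=85

bus = BusUpgr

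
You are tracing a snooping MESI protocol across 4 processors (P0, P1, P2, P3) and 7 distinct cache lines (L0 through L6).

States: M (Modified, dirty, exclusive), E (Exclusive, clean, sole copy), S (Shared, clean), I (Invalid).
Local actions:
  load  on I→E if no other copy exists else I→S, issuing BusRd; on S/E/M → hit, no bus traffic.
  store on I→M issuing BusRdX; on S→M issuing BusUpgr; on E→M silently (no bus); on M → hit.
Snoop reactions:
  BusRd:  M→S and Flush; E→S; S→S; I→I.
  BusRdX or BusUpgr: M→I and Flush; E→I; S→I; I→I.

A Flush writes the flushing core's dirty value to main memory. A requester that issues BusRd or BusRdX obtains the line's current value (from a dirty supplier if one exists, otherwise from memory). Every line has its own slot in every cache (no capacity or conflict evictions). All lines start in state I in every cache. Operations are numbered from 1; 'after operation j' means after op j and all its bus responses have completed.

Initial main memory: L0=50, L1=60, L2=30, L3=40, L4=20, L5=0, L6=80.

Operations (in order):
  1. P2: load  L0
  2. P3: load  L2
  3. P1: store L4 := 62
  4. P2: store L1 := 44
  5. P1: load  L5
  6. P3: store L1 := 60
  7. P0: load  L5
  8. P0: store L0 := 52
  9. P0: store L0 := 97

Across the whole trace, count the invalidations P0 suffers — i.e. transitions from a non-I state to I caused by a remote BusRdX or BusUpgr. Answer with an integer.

step 1: P2: load  L0  ⟶  IIEI  (L0)  txn=BusRd  M[L0]=50
step 2: P3: load  L2  ⟶  IIIE  (L2)  txn=BusRd  M[L2]=30
step 3: P1: store L4 := 62  ⟶  IMII  (L4)  txn=BusRdX  M[L4]=20
step 4: P2: store L1 := 44  ⟶  IIMI  (L1)  txn=BusRdX  M[L1]=60
step 5: P1: load  L5  ⟶  IEII  (L5)  txn=BusRd  M[L5]=0
step 6: P3: store L1 := 60  ⟶  IIIM  (L1)  txn=BusRdX+Flush  M[L1]=44
step 7: P0: load  L5  ⟶  SSII  (L5)  txn=BusRd  M[L5]=0
step 8: P0: store L0 := 52  ⟶  MIII  (L0)  txn=BusRdX  M[L0]=50
step 9: P0: store L0 := 97  ⟶  MIII  (L0)  txn=∅  M[L0]=50

invalidations = 0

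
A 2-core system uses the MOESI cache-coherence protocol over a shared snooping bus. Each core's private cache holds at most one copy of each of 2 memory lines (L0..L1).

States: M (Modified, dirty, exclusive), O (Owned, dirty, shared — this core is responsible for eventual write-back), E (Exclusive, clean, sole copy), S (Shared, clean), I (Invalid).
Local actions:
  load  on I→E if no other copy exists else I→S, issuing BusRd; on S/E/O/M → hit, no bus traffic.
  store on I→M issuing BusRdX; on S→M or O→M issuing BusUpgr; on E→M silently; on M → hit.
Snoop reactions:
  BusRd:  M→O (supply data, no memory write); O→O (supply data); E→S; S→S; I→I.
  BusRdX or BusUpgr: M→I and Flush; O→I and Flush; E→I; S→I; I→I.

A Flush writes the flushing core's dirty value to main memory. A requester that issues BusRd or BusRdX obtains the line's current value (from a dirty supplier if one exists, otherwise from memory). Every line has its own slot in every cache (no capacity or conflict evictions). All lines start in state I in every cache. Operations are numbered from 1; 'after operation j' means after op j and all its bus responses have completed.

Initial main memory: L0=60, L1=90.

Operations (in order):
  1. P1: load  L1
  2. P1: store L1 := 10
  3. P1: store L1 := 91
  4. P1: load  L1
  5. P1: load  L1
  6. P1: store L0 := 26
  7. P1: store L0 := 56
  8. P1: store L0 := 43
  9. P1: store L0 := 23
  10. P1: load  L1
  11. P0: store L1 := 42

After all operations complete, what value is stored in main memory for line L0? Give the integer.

memory[L0] = 60

[1] P1: load  L1 | P0:I, P1:E(90) | bus: BusRd
[2] P1: store L1 := 10 | P0:I, P1:M(10) | bus: none
[3] P1: store L1 := 91 | P0:I, P1:M(91) | bus: none
[4] P1: load  L1 | P0:I, P1:M(91) | bus: none
[5] P1: load  L1 | P0:I, P1:M(91) | bus: none
[6] P1: store L0 := 26 | P0:I, P1:M(26) | bus: BusRdX
[7] P1: store L0 := 56 | P0:I, P1:M(56) | bus: none
[8] P1: store L0 := 43 | P0:I, P1:M(43) | bus: none
[9] P1: store L0 := 23 | P0:I, P1:M(23) | bus: none
[10] P1: load  L1 | P0:I, P1:M(91) | bus: none
[11] P0: store L1 := 42 | P0:M(42), P1:I | bus: BusRdX,Flush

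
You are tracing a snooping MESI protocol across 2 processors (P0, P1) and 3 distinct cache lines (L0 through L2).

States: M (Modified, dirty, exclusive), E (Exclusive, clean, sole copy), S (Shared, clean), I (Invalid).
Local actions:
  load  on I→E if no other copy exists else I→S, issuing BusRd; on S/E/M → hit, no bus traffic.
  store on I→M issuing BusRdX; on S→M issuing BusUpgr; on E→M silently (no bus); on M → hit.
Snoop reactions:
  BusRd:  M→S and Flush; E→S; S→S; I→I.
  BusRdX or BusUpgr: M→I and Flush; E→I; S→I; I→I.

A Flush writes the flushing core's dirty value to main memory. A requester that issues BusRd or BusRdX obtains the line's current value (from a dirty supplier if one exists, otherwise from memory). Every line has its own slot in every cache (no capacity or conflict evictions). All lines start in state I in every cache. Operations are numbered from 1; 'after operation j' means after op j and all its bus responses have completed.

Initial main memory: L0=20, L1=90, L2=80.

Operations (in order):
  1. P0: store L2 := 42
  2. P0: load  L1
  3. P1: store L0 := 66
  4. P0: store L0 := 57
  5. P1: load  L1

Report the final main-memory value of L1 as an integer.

1. P0: store L2 := 42  bus=[BusRdX]  L2: P0=M P1=I  mem[L2]=80
2. P0: load  L1  bus=[BusRd]  L1: P0=E P1=I  mem[L1]=90
3. P1: store L0 := 66  bus=[BusRdX]  L0: P0=I P1=M  mem[L0]=20
4. P0: store L0 := 57  bus=[BusRdX,Flush]  L0: P0=M P1=I  mem[L0]=66
5. P1: load  L1  bus=[BusRd]  L1: P0=S P1=S  mem[L1]=90

memory[L1] = 90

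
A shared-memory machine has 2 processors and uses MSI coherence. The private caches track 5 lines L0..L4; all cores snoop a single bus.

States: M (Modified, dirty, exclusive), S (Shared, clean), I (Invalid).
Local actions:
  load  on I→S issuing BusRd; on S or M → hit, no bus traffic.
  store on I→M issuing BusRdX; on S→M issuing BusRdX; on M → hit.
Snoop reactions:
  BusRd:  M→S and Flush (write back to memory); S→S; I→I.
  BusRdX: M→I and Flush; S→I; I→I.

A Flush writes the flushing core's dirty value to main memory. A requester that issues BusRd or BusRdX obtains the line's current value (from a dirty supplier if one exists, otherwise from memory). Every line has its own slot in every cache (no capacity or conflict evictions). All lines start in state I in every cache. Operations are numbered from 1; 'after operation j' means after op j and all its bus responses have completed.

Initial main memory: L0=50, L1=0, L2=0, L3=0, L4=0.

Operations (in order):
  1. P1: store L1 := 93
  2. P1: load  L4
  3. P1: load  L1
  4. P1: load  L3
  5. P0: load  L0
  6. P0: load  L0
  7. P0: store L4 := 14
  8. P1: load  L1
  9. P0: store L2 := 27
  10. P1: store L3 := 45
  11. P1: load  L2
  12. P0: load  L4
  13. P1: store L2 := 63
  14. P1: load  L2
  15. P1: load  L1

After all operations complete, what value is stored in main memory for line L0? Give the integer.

[1] P1: store L1 := 93 | P0:I, P1:M(93) | bus: BusRdX
[2] P1: load  L4 | P0:I, P1:S(0) | bus: BusRd
[3] P1: load  L1 | P0:I, P1:M(93) | bus: none
[4] P1: load  L3 | P0:I, P1:S(0) | bus: BusRd
[5] P0: load  L0 | P0:S(50), P1:I | bus: BusRd
[6] P0: load  L0 | P0:S(50), P1:I | bus: none
[7] P0: store L4 := 14 | P0:M(14), P1:I | bus: BusRdX
[8] P1: load  L1 | P0:I, P1:M(93) | bus: none
[9] P0: store L2 := 27 | P0:M(27), P1:I | bus: BusRdX
[10] P1: store L3 := 45 | P0:I, P1:M(45) | bus: BusRdX
[11] P1: load  L2 | P0:S(27), P1:S(27) | bus: BusRd,Flush
[12] P0: load  L4 | P0:M(14), P1:I | bus: none
[13] P1: store L2 := 63 | P0:I, P1:M(63) | bus: BusRdX
[14] P1: load  L2 | P0:I, P1:M(63) | bus: none
[15] P1: load  L1 | P0:I, P1:M(93) | bus: none

memory[L0] = 50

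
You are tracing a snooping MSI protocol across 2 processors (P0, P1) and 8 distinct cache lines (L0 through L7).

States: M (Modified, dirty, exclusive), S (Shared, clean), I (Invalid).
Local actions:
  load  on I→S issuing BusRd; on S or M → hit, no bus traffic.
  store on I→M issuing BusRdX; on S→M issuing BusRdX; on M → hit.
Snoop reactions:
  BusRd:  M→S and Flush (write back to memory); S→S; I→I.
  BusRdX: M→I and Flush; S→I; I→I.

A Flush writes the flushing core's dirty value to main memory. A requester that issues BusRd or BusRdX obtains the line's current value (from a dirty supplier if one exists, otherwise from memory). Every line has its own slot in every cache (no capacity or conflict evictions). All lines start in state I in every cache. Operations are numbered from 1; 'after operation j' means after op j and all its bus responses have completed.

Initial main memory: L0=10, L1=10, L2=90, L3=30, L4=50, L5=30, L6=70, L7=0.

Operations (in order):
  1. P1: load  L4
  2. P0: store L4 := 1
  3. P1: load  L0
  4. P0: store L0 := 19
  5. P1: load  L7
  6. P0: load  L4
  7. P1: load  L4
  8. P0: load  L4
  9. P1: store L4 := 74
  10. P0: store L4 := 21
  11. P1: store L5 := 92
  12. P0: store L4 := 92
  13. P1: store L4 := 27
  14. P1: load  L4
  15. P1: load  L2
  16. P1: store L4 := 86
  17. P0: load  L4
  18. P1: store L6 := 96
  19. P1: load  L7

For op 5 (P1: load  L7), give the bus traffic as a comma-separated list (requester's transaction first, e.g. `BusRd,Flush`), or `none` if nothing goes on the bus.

  op1 P1: load  L4 → I/S on L4; bus BusRd; mem=50
  op2 P0: store L4 := 1 → M/I on L4; bus BusRdX; mem=50
  op3 P1: load  L0 → I/S on L0; bus BusRd; mem=10
  op4 P0: store L0 := 19 → M/I on L0; bus BusRdX; mem=10
  op5 P1: load  L7 → I/S on L7; bus BusRd; mem=0
  op6 P0: load  L4 → M/I on L4; bus (none); mem=50
  op7 P1: load  L4 → S/S on L4; bus BusRd Flush; mem=1
  op8 P0: load  L4 → S/S on L4; bus (none); mem=1
  op9 P1: store L4 := 74 → I/M on L4; bus BusRdX; mem=1
  op10 P0: store L4 := 21 → M/I on L4; bus BusRdX Flush; mem=74
  op11 P1: store L5 := 92 → I/M on L5; bus BusRdX; mem=30
  op12 P0: store L4 := 92 → M/I on L4; bus (none); mem=74
  op13 P1: store L4 := 27 → I/M on L4; bus BusRdX Flush; mem=92
  op14 P1: load  L4 → I/M on L4; bus (none); mem=92
  op15 P1: load  L2 → I/S on L2; bus BusRd; mem=90
  op16 P1: store L4 := 86 → I/M on L4; bus (none); mem=92
  op17 P0: load  L4 → S/S on L4; bus BusRd Flush; mem=86
  op18 P1: store L6 := 96 → I/M on L6; bus BusRdX; mem=70
  op19 P1: load  L7 → I/S on L7; bus (none); mem=0

bus = BusRd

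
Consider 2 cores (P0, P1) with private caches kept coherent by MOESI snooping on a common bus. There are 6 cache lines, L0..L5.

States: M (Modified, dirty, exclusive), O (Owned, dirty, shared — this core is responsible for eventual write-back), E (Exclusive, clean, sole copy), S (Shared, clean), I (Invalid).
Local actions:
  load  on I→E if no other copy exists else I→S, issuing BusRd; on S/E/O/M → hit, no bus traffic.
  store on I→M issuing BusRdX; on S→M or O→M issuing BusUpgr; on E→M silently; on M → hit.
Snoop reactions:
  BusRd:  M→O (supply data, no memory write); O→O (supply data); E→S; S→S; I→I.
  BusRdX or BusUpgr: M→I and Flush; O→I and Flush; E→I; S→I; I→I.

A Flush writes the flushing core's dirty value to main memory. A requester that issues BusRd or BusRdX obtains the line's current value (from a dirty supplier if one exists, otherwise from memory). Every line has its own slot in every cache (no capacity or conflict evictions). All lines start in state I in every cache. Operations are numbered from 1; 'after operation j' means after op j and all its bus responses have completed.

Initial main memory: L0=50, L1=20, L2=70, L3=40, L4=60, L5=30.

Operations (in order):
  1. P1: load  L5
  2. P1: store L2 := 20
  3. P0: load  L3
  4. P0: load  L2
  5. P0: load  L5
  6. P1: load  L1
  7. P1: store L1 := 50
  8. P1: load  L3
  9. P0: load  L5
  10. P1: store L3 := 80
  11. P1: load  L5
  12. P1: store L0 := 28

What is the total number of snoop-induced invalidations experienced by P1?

invalidations = 0

  op1 P1: load  L5 → I/E on L5; bus BusRd; mem=30
  op2 P1: store L2 := 20 → I/M on L2; bus BusRdX; mem=70
  op3 P0: load  L3 → E/I on L3; bus BusRd; mem=40
  op4 P0: load  L2 → S/O on L2; bus BusRd; mem=70
  op5 P0: load  L5 → S/S on L5; bus BusRd; mem=30
  op6 P1: load  L1 → I/E on L1; bus BusRd; mem=20
  op7 P1: store L1 := 50 → I/M on L1; bus (none); mem=20
  op8 P1: load  L3 → S/S on L3; bus BusRd; mem=40
  op9 P0: load  L5 → S/S on L5; bus (none); mem=30
  op10 P1: store L3 := 80 → I/M on L3; bus BusUpgr; mem=40
  op11 P1: load  L5 → S/S on L5; bus (none); mem=30
  op12 P1: store L0 := 28 → I/M on L0; bus BusRdX; mem=50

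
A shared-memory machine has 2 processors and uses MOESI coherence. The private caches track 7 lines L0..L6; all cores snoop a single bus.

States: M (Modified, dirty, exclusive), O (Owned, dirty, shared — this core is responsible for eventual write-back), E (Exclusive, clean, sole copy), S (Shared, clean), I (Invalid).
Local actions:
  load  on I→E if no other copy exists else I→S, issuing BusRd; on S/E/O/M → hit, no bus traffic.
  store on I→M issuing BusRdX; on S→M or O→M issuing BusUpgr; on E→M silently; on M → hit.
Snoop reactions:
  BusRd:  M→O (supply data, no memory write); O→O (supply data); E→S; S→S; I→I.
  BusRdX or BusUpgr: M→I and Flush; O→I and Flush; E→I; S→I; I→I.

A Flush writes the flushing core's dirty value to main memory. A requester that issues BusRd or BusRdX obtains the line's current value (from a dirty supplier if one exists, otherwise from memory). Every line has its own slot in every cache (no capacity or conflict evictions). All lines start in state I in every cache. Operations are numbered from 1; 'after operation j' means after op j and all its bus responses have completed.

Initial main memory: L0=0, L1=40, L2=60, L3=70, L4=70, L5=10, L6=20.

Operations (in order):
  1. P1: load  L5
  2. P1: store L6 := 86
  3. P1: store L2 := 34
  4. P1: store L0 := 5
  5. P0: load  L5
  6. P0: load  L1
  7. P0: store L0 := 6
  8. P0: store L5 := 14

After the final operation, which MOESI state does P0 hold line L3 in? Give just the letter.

[1] P1: load  L5 | P0:I, P1:E(10) | bus: BusRd
[2] P1: store L6 := 86 | P0:I, P1:M(86) | bus: BusRdX
[3] P1: store L2 := 34 | P0:I, P1:M(34) | bus: BusRdX
[4] P1: store L0 := 5 | P0:I, P1:M(5) | bus: BusRdX
[5] P0: load  L5 | P0:S(10), P1:S(10) | bus: BusRd
[6] P0: load  L1 | P0:E(40), P1:I | bus: BusRd
[7] P0: store L0 := 6 | P0:M(6), P1:I | bus: BusRdX,Flush
[8] P0: store L5 := 14 | P0:M(14), P1:I | bus: BusUpgr

state = I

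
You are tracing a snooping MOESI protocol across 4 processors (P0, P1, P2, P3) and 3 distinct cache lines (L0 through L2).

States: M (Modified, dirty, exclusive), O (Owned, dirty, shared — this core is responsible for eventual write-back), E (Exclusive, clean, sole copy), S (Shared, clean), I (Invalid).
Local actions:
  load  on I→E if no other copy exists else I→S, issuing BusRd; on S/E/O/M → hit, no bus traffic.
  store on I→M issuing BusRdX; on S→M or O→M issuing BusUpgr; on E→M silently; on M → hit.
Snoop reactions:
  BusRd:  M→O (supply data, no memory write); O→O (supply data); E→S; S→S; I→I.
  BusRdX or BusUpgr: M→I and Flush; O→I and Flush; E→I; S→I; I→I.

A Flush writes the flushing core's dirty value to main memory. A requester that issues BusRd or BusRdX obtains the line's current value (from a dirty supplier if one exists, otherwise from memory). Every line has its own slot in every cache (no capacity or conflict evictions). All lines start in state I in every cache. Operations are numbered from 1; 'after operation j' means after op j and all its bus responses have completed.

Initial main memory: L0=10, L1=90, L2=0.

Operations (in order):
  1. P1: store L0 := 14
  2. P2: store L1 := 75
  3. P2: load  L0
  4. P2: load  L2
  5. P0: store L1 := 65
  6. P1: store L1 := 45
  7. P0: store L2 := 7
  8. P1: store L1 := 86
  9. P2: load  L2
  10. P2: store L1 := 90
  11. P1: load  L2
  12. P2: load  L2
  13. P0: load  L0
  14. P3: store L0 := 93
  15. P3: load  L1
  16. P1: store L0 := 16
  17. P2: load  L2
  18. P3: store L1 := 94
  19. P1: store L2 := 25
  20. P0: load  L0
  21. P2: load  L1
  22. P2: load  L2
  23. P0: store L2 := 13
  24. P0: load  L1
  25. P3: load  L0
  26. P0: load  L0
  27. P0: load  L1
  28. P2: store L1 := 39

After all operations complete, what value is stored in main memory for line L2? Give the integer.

step 1: P1: store L0 := 14  ⟶  IMII  (L0)  txn=BusRdX  M[L0]=10
step 2: P2: store L1 := 75  ⟶  IIMI  (L1)  txn=BusRdX  M[L1]=90
step 3: P2: load  L0  ⟶  IOSI  (L0)  txn=BusRd  M[L0]=10
step 4: P2: load  L2  ⟶  IIEI  (L2)  txn=BusRd  M[L2]=0
step 5: P0: store L1 := 65  ⟶  MIII  (L1)  txn=BusRdX+Flush  M[L1]=75
step 6: P1: store L1 := 45  ⟶  IMII  (L1)  txn=BusRdX+Flush  M[L1]=65
step 7: P0: store L2 := 7  ⟶  MIII  (L2)  txn=BusRdX  M[L2]=0
step 8: P1: store L1 := 86  ⟶  IMII  (L1)  txn=∅  M[L1]=65
step 9: P2: load  L2  ⟶  OISI  (L2)  txn=BusRd  M[L2]=0
step 10: P2: store L1 := 90  ⟶  IIMI  (L1)  txn=BusRdX+Flush  M[L1]=86
step 11: P1: load  L2  ⟶  OSSI  (L2)  txn=BusRd  M[L2]=0
step 12: P2: load  L2  ⟶  OSSI  (L2)  txn=∅  M[L2]=0
step 13: P0: load  L0  ⟶  SOSI  (L0)  txn=BusRd  M[L0]=10
step 14: P3: store L0 := 93  ⟶  IIIM  (L0)  txn=BusRdX+Flush  M[L0]=14
step 15: P3: load  L1  ⟶  IIOS  (L1)  txn=BusRd  M[L1]=86
step 16: P1: store L0 := 16  ⟶  IMII  (L0)  txn=BusRdX+Flush  M[L0]=93
step 17: P2: load  L2  ⟶  OSSI  (L2)  txn=∅  M[L2]=0
step 18: P3: store L1 := 94  ⟶  IIIM  (L1)  txn=BusUpgr+Flush  M[L1]=90
step 19: P1: store L2 := 25  ⟶  IMII  (L2)  txn=BusUpgr+Flush  M[L2]=7
step 20: P0: load  L0  ⟶  SOII  (L0)  txn=BusRd  M[L0]=93
step 21: P2: load  L1  ⟶  IISO  (L1)  txn=BusRd  M[L1]=90
step 22: P2: load  L2  ⟶  IOSI  (L2)  txn=BusRd  M[L2]=7
step 23: P0: store L2 := 13  ⟶  MIII  (L2)  txn=BusRdX+Flush  M[L2]=25
step 24: P0: load  L1  ⟶  SISO  (L1)  txn=BusRd  M[L1]=90
step 25: P3: load  L0  ⟶  SOIS  (L0)  txn=BusRd  M[L0]=93
step 26: P0: load  L0  ⟶  SOIS  (L0)  txn=∅  M[L0]=93
step 27: P0: load  L1  ⟶  SISO  (L1)  txn=∅  M[L1]=90
step 28: P2: store L1 := 39  ⟶  IIMI  (L1)  txn=BusUpgr+Flush  M[L1]=94

memory[L2] = 25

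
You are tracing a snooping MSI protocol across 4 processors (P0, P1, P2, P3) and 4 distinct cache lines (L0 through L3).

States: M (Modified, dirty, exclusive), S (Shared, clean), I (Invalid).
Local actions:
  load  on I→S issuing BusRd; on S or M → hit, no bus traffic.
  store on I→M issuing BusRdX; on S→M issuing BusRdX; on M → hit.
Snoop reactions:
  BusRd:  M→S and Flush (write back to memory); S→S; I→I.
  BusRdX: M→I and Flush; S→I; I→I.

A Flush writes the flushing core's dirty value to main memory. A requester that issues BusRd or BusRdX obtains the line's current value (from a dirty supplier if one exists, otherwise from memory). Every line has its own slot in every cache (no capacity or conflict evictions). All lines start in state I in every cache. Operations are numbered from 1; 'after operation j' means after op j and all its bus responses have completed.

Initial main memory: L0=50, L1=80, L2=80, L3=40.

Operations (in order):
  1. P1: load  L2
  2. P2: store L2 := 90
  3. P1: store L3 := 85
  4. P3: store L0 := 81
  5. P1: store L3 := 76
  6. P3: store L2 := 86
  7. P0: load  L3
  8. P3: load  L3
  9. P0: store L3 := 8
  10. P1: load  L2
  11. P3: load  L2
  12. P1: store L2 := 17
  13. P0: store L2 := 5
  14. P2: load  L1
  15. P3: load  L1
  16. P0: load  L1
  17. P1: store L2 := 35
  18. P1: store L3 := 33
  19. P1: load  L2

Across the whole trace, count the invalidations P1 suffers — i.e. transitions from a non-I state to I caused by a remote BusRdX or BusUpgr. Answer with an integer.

invalidations = 3

[1] P1: load  L2 | P0:I, P1:S(80), P2:I, P3:I | bus: BusRd
[2] P2: store L2 := 90 | P0:I, P1:I, P2:M(90), P3:I | bus: BusRdX
[3] P1: store L3 := 85 | P0:I, P1:M(85), P2:I, P3:I | bus: BusRdX
[4] P3: store L0 := 81 | P0:I, P1:I, P2:I, P3:M(81) | bus: BusRdX
[5] P1: store L3 := 76 | P0:I, P1:M(76), P2:I, P3:I | bus: none
[6] P3: store L2 := 86 | P0:I, P1:I, P2:I, P3:M(86) | bus: BusRdX,Flush
[7] P0: load  L3 | P0:S(76), P1:S(76), P2:I, P3:I | bus: BusRd,Flush
[8] P3: load  L3 | P0:S(76), P1:S(76), P2:I, P3:S(76) | bus: BusRd
[9] P0: store L3 := 8 | P0:M(8), P1:I, P2:I, P3:I | bus: BusRdX
[10] P1: load  L2 | P0:I, P1:S(86), P2:I, P3:S(86) | bus: BusRd,Flush
[11] P3: load  L2 | P0:I, P1:S(86), P2:I, P3:S(86) | bus: none
[12] P1: store L2 := 17 | P0:I, P1:M(17), P2:I, P3:I | bus: BusRdX
[13] P0: store L2 := 5 | P0:M(5), P1:I, P2:I, P3:I | bus: BusRdX,Flush
[14] P2: load  L1 | P0:I, P1:I, P2:S(80), P3:I | bus: BusRd
[15] P3: load  L1 | P0:I, P1:I, P2:S(80), P3:S(80) | bus: BusRd
[16] P0: load  L1 | P0:S(80), P1:I, P2:S(80), P3:S(80) | bus: BusRd
[17] P1: store L2 := 35 | P0:I, P1:M(35), P2:I, P3:I | bus: BusRdX,Flush
[18] P1: store L3 := 33 | P0:I, P1:M(33), P2:I, P3:I | bus: BusRdX,Flush
[19] P1: load  L2 | P0:I, P1:M(35), P2:I, P3:I | bus: none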